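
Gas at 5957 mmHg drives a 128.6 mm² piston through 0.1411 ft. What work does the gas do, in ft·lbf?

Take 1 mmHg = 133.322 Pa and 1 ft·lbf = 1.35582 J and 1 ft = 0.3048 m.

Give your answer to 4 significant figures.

5957 mmHg → 794199 Pa
128.6 mm² → 1.286×10⁻⁴ m²
F = P × A = 794199 × 1.286×10⁻⁴ = 102.134 N
0.1411 ft → 0.0430073 m
W = F × d = 102.134 × 0.0430073 = 4.39251 J
In ft·lbf: 4.39251 / 1.35582 = 3.23974 ft·lbf

3.240 ft·lbf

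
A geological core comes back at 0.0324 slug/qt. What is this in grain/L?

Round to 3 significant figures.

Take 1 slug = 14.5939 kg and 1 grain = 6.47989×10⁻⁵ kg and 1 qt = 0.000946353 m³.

0.0324 slug/qt × 14.5939 kg/slug ÷ 0.000946353 m³/qt = 499.647 kg/m³
499.647 kg/m³ ÷ 6.47989×10⁻⁵ kg/grain × 0.001 m³/L = 7710.73 grain/L

7710 grain/L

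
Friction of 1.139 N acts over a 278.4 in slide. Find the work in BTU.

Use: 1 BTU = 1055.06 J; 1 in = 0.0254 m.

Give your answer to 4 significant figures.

0.007634 BTU

278.4 in × 0.0254 → 7.07136 m
W = F × d = 1.139 N × 7.07136 m = 8.05428 J
8.05428 J ÷ (1055.06 J/BTU) = 0.00763395 BTU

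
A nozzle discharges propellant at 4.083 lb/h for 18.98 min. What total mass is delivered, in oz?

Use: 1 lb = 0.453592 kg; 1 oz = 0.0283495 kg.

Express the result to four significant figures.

4.083 lb/h → 5.14449×10⁻⁴ kg/s
18.98 min → 1138.8 s
m = ṁ × t = 5.14449×10⁻⁴ × 1138.8 = 0.585855 kg
In oz: 0.585855 / 0.0283495 = 20.6654 oz

20.67 oz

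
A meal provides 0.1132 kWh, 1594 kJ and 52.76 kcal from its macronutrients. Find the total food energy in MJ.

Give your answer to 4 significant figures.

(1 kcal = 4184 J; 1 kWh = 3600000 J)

0.1132 kWh × 3600000 = 407520 J
1594 kJ × 1000 = 1.594×10⁶ J
52.76 kcal × 4184 = 220748 J
Combined: 407520 + 1.594×10⁶ + 220748 = 2.22227×10⁶ J
In MJ: 2.22227×10⁶ / 1000000 = 2.22227 MJ

2.222 MJ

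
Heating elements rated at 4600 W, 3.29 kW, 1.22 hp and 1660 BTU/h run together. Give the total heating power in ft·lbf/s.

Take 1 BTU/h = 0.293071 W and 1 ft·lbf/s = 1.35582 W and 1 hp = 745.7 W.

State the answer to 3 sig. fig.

4600 W (already W)
3.29 kW × 1000 → 3290 W
1.22 hp × 745.7 → 909.754 W
1660 BTU/h × 0.293071 → 486.498 W
Sum: 4600 + 3290 + 909.754 + 486.498 = 9286.25 W
In ft·lbf/s: 9286.25 / 1.35582 = 6849.18 ft·lbf/s

6850 ft·lbf/s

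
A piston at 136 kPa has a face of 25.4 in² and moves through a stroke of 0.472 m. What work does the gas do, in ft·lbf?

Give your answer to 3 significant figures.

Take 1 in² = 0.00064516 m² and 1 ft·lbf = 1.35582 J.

776 ft·lbf

136 kPa → 136000 Pa
25.4 in² → 0.0163871 m²
F = P × A = 136000 × 0.0163871 = 2228.65 N
W = F × d = 2228.65 × 0.472 = 1051.92 J
In ft·lbf: 1051.92 / 1.35582 = 775.855 ft·lbf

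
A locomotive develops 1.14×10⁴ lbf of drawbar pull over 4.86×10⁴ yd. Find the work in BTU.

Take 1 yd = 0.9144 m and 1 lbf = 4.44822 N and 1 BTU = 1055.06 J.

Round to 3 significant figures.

2.14×10⁶ BTU

1.14×10⁴ lbf × 4.44822 = 50709.7 N
4.86×10⁴ yd × 0.9144 = 44439.8 m
W = F × d = 50709.7 N × 44439.8 m = 2.25353×10⁹ J
2.25353×10⁹ J ÷ (1055.06 J/BTU) = 2.13593×10⁶ BTU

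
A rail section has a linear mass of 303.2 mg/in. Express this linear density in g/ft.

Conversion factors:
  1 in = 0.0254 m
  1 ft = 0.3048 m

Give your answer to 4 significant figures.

303.2 mg/in × 10⁻⁶ kg/mg ÷ 0.0254 m/in = 0.011937 kg/m
0.011937 kg/m ÷ 0.001 kg/g × 0.3048 m/ft = 3.6384 g/ft

3.638 g/ft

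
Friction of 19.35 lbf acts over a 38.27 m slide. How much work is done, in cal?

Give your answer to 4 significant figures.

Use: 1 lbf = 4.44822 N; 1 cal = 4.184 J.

787.3 cal

19.35 lbf × 4.44822 = 86.0731 N
W = F × d = 86.0731 N × 38.27 m = 3294.02 J
3294.02 J ÷ (4.184 J/cal) = 787.29 cal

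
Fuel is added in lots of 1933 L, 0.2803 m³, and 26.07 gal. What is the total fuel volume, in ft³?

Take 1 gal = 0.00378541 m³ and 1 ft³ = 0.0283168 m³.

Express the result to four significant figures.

81.65 ft³

1933 L × 0.001 = 1.933 m³
0.2803 m³ (already m³)
26.07 gal × 0.00378541 = 0.0986856 m³
Total: 1.933 + 0.2803 + 0.0986856 = 2.31199 m³
In ft³: 2.31199 / 0.0283168 = 81.6473 ft³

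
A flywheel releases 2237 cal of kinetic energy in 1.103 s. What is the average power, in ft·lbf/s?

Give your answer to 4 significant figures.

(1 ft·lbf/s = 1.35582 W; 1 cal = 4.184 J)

6259 ft·lbf/s

2237 cal × 4.184 → 9359.61 J
P = E / t = 9359.61 J / 1.103 s = 8485.59 W
8485.59 W ÷ (1.35582 W/ft·lbf/s) = 6258.64 ft·lbf/s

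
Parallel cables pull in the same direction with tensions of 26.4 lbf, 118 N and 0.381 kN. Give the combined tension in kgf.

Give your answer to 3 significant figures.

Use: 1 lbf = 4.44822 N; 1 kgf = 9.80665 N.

26.4 lbf × 4.44822 = 117.433 N
118 N (already N)
0.381 kN × 1000 = 381 N
Sum: 117.433 + 118 + 381 = 616.433 N
In kgf: 616.433 / 9.80665 = 62.8587 kgf

62.9 kgf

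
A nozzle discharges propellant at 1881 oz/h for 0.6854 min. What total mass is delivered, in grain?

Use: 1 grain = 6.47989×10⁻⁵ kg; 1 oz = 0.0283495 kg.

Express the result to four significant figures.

1881 oz/h → 0.0148126 kg/s
0.6854 min → 41.124 s
m = ṁ × t = 0.0148126 × 41.124 = 0.609153 kg
In grain: 0.609153 / 6.47989×10⁻⁵ = 9400.67 grain

9401 grain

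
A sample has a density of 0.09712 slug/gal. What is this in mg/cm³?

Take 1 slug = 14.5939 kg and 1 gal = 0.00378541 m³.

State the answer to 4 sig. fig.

0.09712 slug/gal × 14.5939 kg/slug ÷ 0.00378541 m³/gal = 374.427 kg/m³
374.427 kg/m³ ÷ 10⁻⁶ kg/mg × 10⁻⁶ m³/cm³ = 374.427 mg/cm³

374.4 mg/cm³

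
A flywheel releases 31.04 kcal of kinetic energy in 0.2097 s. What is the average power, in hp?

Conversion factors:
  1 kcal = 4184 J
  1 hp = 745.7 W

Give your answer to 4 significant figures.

830.5 hp

31.04 kcal × 4184 → 129871 J
P = E / t = 129871 J / 0.2097 s = 619318 W
619318 W ÷ (745.7 W/hp) = 830.519 hp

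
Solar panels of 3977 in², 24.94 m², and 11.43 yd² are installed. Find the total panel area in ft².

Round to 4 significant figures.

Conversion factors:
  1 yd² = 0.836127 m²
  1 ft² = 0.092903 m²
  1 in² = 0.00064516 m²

398.9 ft²

3977 in² × 0.00064516 → 2.5658 m²
24.94 m² (already m²)
11.43 yd² × 0.836127 → 9.55693 m²
Total: 2.5658 + 24.94 + 9.55693 = 37.0627 m²
In ft²: 37.0627 / 0.092903 = 398.94 ft²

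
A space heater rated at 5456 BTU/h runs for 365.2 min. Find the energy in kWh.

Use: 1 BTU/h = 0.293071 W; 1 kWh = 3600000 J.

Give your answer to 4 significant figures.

9.733 kWh

5456 BTU/h × 0.293071 → 1599 W
365.2 min × 60 → 21912 s
E = P × t = 1599 W × 21912 s = 3.50373×10⁷ J
3.50373×10⁷ J ÷ (3600000 J/kWh) = 9.73258 kWh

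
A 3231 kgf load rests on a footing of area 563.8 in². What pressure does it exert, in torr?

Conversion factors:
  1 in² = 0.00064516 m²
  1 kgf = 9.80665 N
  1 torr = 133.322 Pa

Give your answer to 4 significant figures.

653.4 torr

3231 kgf × 9.80665 → 31685.3 N
563.8 in² × 0.00064516 → 0.363741 m²
P = F / A = 31685.3 N / 0.363741 m² = 87109.5 Pa
87109.5 Pa ÷ (133.322 Pa/torr) = 653.377 torr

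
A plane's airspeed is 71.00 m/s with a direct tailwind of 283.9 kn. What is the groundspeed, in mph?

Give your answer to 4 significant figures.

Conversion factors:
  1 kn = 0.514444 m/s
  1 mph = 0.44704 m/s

71.00 m/s (already m/s)
283.9 kn × 0.514444 → 146.051 m/s
Total: 71 + 146.051 = 217.051 m/s
In mph: 217.051 / 0.44704 = 485.529 mph

485.5 mph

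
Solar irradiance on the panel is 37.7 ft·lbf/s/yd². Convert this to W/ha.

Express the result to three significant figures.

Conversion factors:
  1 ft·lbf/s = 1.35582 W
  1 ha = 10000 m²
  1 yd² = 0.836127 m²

37.7 ft·lbf/s/yd² × 1.35582 W/ft·lbf/s ÷ 0.836127 m²/yd² = 61.1324 W/m²
61.1324 W/m² × 10000 m²/ha = 611324 W/ha

6.11×10⁵ W/ha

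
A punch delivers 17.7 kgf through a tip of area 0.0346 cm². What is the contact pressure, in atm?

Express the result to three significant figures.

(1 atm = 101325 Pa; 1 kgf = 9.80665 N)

17.7 kgf × 9.80665 = 173.578 N
0.0346 cm² × 0.0001 = 3.46×10⁻⁶ m²
P = F / A = 173.578 N / 3.46×10⁻⁶ m² = 5.01671×10⁷ Pa
5.01671×10⁷ Pa ÷ (101325 Pa/atm) = 495.111 atm

495 atm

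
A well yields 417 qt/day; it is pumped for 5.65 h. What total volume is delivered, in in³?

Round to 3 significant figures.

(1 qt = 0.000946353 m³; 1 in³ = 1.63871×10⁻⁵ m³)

5670 in³

417 qt/day → 4.56747×10⁻⁶ m³/s
5.65 h → 20340 s
V = Q × t = 4.56747×10⁻⁶ × 20340 = 0.0929023 m³
In in³: 0.0929023 / 1.63871×10⁻⁵ = 5669.23 in³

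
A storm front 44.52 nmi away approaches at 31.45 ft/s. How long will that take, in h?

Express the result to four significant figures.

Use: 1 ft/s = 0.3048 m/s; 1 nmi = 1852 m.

2.389 h

44.52 nmi × 1852 → 82451 m
31.45 ft/s × 0.3048 → 9.58596 m/s
t = d / v = 82451 m / 9.58596 m/s = 8601.23 s
8601.23 s ÷ (3600 s/h) = 2.38923 h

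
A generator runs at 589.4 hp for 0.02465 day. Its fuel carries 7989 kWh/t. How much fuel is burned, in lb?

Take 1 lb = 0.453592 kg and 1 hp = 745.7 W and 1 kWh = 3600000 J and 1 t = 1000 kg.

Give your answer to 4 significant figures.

589.4 hp → 439516 W
0.02465 day → 2129.76 s
E = P × t = 439516 × 2129.76 = 9.36064×10⁸ J
7989 kWh/t → 2.87604×10⁷ J/kg
m = E / e_s = 9.36064×10⁸ / 2.87604×10⁷ = 32.547 kg
In lb: 32.547 / 0.453592 = 71.7539 lb

71.75 lb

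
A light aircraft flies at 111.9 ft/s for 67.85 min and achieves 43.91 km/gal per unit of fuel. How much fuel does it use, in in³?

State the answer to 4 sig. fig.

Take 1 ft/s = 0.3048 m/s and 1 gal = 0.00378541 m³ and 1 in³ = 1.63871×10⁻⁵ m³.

111.9 ft/s → 34.1071 m/s
67.85 min → 4071 s
d = v × t = 34.1071 × 4071 = 138850 m
43.91 km/gal → 1.15998×10⁷ m/m³
V = d / (distance per unit fuel) = 138850 / 1.15998×10⁷ = 0.01197 m³
In in³: 0.01197 / 1.63871×10⁻⁵ = 730.453 in³

730.5 in³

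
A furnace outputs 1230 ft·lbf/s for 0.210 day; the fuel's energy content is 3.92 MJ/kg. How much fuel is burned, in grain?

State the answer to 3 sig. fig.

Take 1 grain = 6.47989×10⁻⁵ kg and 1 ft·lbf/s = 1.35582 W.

1.19×10⁵ grain

1230 ft·lbf/s → 1667.66 W
0.210 day → 18144 s
E = P × t = 1667.66 × 18144 = 3.0258×10⁷ J
3.92 MJ/kg → 3.92×10⁶ J/kg
m = E / e_s = 3.0258×10⁷ / 3.92×10⁶ = 7.71888 kg
In grain: 7.71888 / 6.47989×10⁻⁵ = 119121 grain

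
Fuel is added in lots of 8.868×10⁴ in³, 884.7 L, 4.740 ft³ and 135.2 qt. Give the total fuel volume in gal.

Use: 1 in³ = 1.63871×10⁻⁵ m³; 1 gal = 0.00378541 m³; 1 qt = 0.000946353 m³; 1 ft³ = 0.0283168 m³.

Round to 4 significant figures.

686.9 gal

8.868×10⁴ in³ × 1.63871×10⁻⁵ → 1.45321 m³
884.7 L × 0.001 → 0.8847 m³
4.740 ft³ × 0.0283168 → 0.134222 m³
135.2 qt × 0.000946353 → 0.127947 m³
Total: 1.45321 + 0.8847 + 0.134222 + 0.127947 = 2.60008 m³
In gal: 2.60008 / 0.00378541 = 686.869 gal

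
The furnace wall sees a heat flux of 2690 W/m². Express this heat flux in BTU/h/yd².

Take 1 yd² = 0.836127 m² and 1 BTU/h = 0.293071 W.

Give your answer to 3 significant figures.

2690 W/m² is already 2690 W/m²
2690 W/m² ÷ 0.293071 W/BTU/h × 0.836127 m²/yd² = 7674.53 BTU/h/yd²

7670 BTU/h/yd²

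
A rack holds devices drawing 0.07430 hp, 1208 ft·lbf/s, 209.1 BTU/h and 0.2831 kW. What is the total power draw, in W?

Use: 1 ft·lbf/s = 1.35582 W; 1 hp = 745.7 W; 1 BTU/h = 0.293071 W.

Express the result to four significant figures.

0.07430 hp × 745.7 = 55.4055 W
1208 ft·lbf/s × 1.35582 = 1637.83 W
209.1 BTU/h × 0.293071 = 61.2811 W
0.2831 kW × 1000 = 283.1 W
Combined: 55.4055 + 1637.83 + 61.2811 + 283.1 = 2037.62 W

2038 W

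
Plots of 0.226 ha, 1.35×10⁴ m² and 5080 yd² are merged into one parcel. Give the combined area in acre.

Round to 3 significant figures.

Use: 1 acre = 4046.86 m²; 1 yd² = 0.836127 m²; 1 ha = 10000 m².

4.94 acre

0.226 ha × 10000 = 2260 m²
1.35×10⁴ m² (already m²)
5080 yd² × 0.836127 = 4247.53 m²
Total: 2260 + 13500 + 4247.53 = 20007.5 m²
In acre: 20007.5 / 4046.86 = 4.94396 acre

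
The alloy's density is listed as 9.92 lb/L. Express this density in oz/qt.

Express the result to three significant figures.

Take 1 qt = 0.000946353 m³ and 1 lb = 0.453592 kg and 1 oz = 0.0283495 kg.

9.92 lb/L × 0.453592 kg/lb ÷ 0.001 m³/L = 4499.63 kg/m³
4499.63 kg/m³ ÷ 0.0283495 kg/oz × 0.000946353 m³/qt = 150.205 oz/qt

150 oz/qt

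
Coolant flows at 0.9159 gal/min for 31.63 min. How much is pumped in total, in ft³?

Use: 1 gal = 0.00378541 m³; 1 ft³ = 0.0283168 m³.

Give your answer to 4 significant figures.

0.9159 gal/min → 5.77843×10⁻⁵ m³/s
31.63 min → 1897.8 s
V = Q × t = 5.77843×10⁻⁵ × 1897.8 = 0.109663 m³
In ft³: 0.109663 / 0.0283168 = 3.87272 ft³

3.873 ft³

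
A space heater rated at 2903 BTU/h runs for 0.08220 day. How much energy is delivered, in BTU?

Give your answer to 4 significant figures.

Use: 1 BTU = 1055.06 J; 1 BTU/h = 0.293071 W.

2903 BTU/h × 0.293071 = 850.785 W
0.08220 day × 86400 = 7102.08 s
E = P × t = 850.785 W × 7102.08 s = 6.04234×10⁶ J
6.04234×10⁶ J ÷ (1055.06 J/BTU) = 5727.01 BTU

5727 BTU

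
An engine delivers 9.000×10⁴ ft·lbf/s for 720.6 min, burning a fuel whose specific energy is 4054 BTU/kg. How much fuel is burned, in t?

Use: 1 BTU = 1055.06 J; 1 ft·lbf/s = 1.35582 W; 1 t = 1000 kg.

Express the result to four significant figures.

9.000×10⁴ ft·lbf/s → 122024 W
720.6 min → 43236 s
E = P × t = 122024 × 43236 = 5.27583×10⁹ J
4054 BTU/kg → 4.27721×10⁶ J/kg
m = E / e_s = 5.27583×10⁹ / 4.27721×10⁶ = 1233.47 kg
In t: 1233.47 / 1000 = 1.23347 t

1.233 t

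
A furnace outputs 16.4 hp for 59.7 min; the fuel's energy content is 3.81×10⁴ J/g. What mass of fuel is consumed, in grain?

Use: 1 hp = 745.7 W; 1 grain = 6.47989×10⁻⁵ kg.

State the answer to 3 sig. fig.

16.4 hp → 12229.5 W
59.7 min → 3582 s
E = P × t = 12229.5 × 3582 = 4.38061×10⁷ J
3.81×10⁴ J/g → 3.81×10⁷ J/kg
m = E / e_s = 4.38061×10⁷ / 3.81×10⁷ = 1.14977 kg
In grain: 1.14977 / 6.47989×10⁻⁵ = 17743.7 grain

1.77×10⁴ grain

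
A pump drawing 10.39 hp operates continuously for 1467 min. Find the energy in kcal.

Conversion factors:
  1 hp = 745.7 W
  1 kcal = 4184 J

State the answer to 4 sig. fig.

10.39 hp × 745.7 = 7747.82 W
1467 min × 60 = 88020 s
E = P × t = 7747.82 W × 88020 s = 6.81963×10⁸ J
6.81963×10⁸ J ÷ (4184 J/kcal) = 162993 kcal

1.630×10⁵ kcal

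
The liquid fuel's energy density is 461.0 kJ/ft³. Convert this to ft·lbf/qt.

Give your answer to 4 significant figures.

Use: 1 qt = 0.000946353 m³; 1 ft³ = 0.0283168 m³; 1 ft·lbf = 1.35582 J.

461.0 kJ/ft³ × 1000 J/kJ ÷ 0.0283168 m³/ft³ = 1.62801×10⁷ J/m³
1.62801×10⁷ J/m³ ÷ 1.35582 J/ft·lbf × 0.000946353 m³/qt = 11363.4 ft·lbf/qt

1.136×10⁴ ft·lbf/qt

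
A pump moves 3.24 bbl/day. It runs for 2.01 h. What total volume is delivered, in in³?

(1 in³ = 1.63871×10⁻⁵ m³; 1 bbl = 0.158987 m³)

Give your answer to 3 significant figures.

2630 in³

3.24 bbl/day → 5.96201×10⁻⁶ m³/s
2.01 h → 7236 s
V = Q × t = 5.96201×10⁻⁶ × 7236 = 0.0431411 m³
In in³: 0.0431411 / 1.63871×10⁻⁵ = 2632.63 in³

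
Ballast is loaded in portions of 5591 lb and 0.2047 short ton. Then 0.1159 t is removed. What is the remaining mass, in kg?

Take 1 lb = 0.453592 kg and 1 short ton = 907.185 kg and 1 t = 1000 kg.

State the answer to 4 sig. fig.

5591 lb × 0.453592 → 2536.03 kg
0.2047 short ton × 907.185 → 185.701 kg
0.1159 t × 1000 → 115.9 kg
Result: 2536.03 + 185.701 − 115.9 = 2605.83 kg

2606 kg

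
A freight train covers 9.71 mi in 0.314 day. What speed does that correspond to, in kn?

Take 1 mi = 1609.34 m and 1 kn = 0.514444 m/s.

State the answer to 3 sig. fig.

9.71 mi × 1609.34 → 15626.7 m
0.314 day × 86400 → 27129.6 s
v = d / t = 15626.7 m / 27129.6 s = 0.576002 m/s
0.576002 m/s ÷ (0.514444 m/s/kn) = 1.11966 kn

1.12 kn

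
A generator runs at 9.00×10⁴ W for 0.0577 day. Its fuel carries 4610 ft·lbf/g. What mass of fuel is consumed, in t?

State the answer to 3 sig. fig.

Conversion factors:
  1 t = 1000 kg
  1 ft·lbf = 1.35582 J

0.0718 t

0.0577 day → 4985.28 s
E = P × t = 90000 × 4985.28 = 4.48675×10⁸ J
4610 ft·lbf/g → 6.25033×10⁶ J/kg
m = E / e_s = 4.48675×10⁸ / 6.25033×10⁶ = 71.7842 kg
In t: 71.7842 / 1000 = 0.0717842 t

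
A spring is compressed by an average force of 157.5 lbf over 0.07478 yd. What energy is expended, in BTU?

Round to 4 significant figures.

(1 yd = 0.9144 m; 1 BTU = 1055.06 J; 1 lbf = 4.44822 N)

157.5 lbf × 4.44822 → 700.595 N
0.07478 yd × 0.9144 → 0.0683788 m
W = F × d = 700.595 N × 0.0683788 m = 47.9058 J
47.9058 J ÷ (1055.06 J/BTU) = 0.0454058 BTU

0.04541 BTU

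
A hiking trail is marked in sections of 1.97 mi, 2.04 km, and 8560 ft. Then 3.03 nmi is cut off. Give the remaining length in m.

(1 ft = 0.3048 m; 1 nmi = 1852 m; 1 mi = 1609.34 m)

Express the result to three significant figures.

2210 m

1.97 mi × 1609.34 = 3170.4 m
2.04 km × 1000 = 2040 m
8560 ft × 0.3048 = 2609.09 m
3.03 nmi × 1852 = 5611.56 m
Sum: 3170.4 + 2040 + 2609.09 − 5611.56 = 2207.93 m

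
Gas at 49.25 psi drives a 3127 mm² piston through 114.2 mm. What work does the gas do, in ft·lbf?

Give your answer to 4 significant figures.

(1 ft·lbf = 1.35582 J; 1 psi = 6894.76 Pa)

89.44 ft·lbf

49.25 psi → 339567 Pa
3127 mm² → 0.003127 m²
F = P × A = 339567 × 0.003127 = 1061.83 N
114.2 mm → 0.1142 m
W = F × d = 1061.83 × 0.1142 = 121.261 J
In ft·lbf: 121.261 / 1.35582 = 89.4374 ft·lbf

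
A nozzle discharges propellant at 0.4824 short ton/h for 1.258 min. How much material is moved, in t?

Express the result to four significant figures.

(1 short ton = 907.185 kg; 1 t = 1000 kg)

0.009176 t

0.4824 short ton/h → 0.121563 kg/s
1.258 min → 75.48 s
m = ṁ × t = 0.121563 × 75.48 = 9.17558 kg
In t: 9.17558 / 1000 = 0.00917558 t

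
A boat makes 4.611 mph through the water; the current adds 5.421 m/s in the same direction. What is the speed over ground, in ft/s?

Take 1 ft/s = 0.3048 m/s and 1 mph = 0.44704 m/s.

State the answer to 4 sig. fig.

4.611 mph × 0.44704 = 2.0613 m/s
5.421 m/s (already m/s)
Total: 2.0613 + 5.421 = 7.4823 m/s
In ft/s: 7.4823 / 0.3048 = 24.5482 ft/s

24.55 ft/s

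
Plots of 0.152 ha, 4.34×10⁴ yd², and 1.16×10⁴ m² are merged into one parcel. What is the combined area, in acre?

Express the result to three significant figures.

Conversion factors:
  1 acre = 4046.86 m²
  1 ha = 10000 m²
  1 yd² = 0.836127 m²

0.152 ha × 10000 → 1520 m²
4.34×10⁴ yd² × 0.836127 → 36287.9 m²
1.16×10⁴ m² (already m²)
Total: 1520 + 36287.9 + 11600 = 49407.9 m²
In acre: 49407.9 / 4046.86 = 12.2089 acre

12.2 acre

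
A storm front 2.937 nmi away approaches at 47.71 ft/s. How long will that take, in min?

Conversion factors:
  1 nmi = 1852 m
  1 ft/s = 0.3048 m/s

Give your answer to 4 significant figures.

2.937 nmi × 1852 = 5439.32 m
47.71 ft/s × 0.3048 = 14.542 m/s
t = d / v = 5439.32 m / 14.542 m/s = 374.042 s
374.042 s ÷ (60 s/min) = 6.23403 min

6.234 min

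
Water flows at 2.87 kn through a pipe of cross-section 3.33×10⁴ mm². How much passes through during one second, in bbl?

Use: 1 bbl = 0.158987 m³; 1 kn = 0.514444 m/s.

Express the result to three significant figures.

2.87 kn × 0.514444 → 1.47645 m/s
3.33×10⁴ mm² × 10⁻⁶ → 0.0333 m²
V = v × A × t = 1.47645 m/s × 0.0333 m² × 1 s = 0.0491658 m³
0.0491658 m³ ÷ (0.158987 m³/bbl) = 0.309244 bbl

0.309 bbl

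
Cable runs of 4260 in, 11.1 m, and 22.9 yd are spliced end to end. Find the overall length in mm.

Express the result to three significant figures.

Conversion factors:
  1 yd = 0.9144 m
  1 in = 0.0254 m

4260 in × 0.0254 → 108.204 m
11.1 m (already m)
22.9 yd × 0.9144 → 20.9398 m
Total: 108.204 + 11.1 + 20.9398 = 140.244 m
In mm: 140.244 / 0.001 = 140244 mm

1.40×10⁵ mm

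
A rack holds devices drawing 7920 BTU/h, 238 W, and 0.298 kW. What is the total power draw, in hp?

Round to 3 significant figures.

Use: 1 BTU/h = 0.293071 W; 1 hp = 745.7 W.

3.83 hp

7920 BTU/h × 0.293071 = 2321.12 W
238 W (already W)
0.298 kW × 1000 = 298 W
Combined: 2321.12 + 238 + 298 = 2857.12 W
In hp: 2857.12 / 745.7 = 3.83146 hp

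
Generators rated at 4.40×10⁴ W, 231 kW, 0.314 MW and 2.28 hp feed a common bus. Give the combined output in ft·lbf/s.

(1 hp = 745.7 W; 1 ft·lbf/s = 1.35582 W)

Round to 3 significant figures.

4.40×10⁴ W (already W)
231 kW × 1000 = 231000 W
0.314 MW × 1000000 = 314000 W
2.28 hp × 745.7 = 1700.2 W
Total: 44000 + 231000 + 314000 + 1700.2 = 590700 W
In ft·lbf/s: 590700 / 1.35582 = 435677 ft·lbf/s

4.36×10⁵ ft·lbf/s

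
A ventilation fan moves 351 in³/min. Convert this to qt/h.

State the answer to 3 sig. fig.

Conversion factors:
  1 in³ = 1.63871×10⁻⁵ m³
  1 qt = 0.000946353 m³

351 in³/min × 1.63871×10⁻⁵ m³/in³ ÷ 60 s/min = 9.58645×10⁻⁵ m³/s
9.58645×10⁻⁵ m³/s ÷ 0.000946353 m³/qt × 3600 s/h = 364.676 qt/h

365 qt/h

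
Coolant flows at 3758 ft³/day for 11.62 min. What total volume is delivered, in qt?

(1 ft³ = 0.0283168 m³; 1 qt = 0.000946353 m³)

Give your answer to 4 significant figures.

3758 ft³/day → 0.00123165 m³/s
11.62 min → 697.2 s
V = Q × t = 0.00123165 × 697.2 = 0.858706 m³
In qt: 0.858706 / 0.000946353 = 907.384 qt

907.4 qt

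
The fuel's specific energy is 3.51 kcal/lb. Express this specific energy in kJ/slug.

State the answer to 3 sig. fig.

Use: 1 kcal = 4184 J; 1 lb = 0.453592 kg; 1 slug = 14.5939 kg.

473 kJ/slug

3.51 kcal/lb × 4184 J/kcal ÷ 0.453592 kg/lb = 32376.8 J/kg
32376.8 J/kg ÷ 1000 J/kJ × 14.5939 kg/slug = 472.504 kJ/slug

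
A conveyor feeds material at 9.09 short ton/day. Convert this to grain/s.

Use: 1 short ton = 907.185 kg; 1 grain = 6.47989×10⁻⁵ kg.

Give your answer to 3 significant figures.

9.09 short ton/day × 907.185 kg/short ton ÷ 86400 s/day = 0.0954434 kg/s
0.0954434 kg/s ÷ 6.47989×10⁻⁵ kg/grain = 1472.92 grain/s

1470 grain/s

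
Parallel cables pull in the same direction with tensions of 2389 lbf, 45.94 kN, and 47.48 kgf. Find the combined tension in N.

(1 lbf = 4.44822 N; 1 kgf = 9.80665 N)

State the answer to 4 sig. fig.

5.703×10⁴ N

2389 lbf × 4.44822 → 10626.8 N
45.94 kN × 1000 → 45940 N
47.48 kgf × 9.80665 → 465.62 N
Sum: 10626.8 + 45940 + 465.62 = 57032.4 N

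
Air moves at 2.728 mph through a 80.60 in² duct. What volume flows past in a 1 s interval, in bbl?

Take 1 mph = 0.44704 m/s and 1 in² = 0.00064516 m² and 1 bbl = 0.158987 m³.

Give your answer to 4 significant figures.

0.3989 bbl

2.728 mph × 0.44704 = 1.21953 m/s
80.60 in² × 0.00064516 = 0.0519999 m²
V = v × A × t = 1.21953 m/s × 0.0519999 m² × 1 s = 0.0634154 m³
0.0634154 m³ ÷ (0.158987 m³/bbl) = 0.398872 bbl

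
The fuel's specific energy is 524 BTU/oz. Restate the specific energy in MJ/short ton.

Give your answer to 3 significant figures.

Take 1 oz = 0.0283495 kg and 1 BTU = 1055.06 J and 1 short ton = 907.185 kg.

1.77×10⁴ MJ/short ton

524 BTU/oz × 1055.06 J/BTU ÷ 0.0283495 kg/oz = 1.95013×10⁷ J/kg
1.95013×10⁷ J/kg ÷ 1000000 J/MJ × 907.185 kg/short ton = 17691.3 MJ/short ton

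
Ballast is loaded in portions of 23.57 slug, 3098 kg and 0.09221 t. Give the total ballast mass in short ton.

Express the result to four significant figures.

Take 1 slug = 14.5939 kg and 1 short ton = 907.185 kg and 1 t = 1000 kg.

23.57 slug × 14.5939 → 343.978 kg
3098 kg (already kg)
0.09221 t × 1000 → 92.21 kg
Combined: 343.978 + 3098 + 92.21 = 3534.19 kg
In short ton: 3534.19 / 907.185 = 3.89578 short ton

3.896 short ton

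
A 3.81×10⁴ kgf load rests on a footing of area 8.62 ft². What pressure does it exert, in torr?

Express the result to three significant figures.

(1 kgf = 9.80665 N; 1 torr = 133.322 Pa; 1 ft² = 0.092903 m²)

3.81×10⁴ kgf × 9.80665 → 373633 N
8.62 ft² × 0.092903 → 0.800824 m²
P = F / A = 373633 N / 0.800824 m² = 466561 Pa
466561 Pa ÷ (133.322 Pa/torr) = 3499.5 torr

3500 torr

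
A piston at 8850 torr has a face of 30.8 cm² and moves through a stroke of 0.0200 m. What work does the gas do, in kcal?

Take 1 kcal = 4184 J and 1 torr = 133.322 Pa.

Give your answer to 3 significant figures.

8850 torr → 1.1799×10⁶ Pa
30.8 cm² → 0.00308 m²
F = P × A = 1.1799×10⁶ × 0.00308 = 3634.09 N
W = F × d = 3634.09 × 0.02 = 72.6818 J
In kcal: 72.6818 / 4184 = 0.0173714 kcal

0.0174 kcal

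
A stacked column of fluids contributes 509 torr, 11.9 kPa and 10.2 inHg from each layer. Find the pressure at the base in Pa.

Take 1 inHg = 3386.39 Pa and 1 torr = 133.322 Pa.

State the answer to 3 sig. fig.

1.14×10⁵ Pa

509 torr × 133.322 = 67860.9 Pa
11.9 kPa × 1000 = 11900 Pa
10.2 inHg × 3386.39 = 34541.2 Pa
Sum: 67860.9 + 11900 + 34541.2 = 114302 Pa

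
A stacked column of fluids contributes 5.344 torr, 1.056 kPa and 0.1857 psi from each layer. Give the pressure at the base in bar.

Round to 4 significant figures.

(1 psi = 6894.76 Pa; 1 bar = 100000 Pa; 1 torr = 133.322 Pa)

5.344 torr × 133.322 → 712.473 Pa
1.056 kPa × 1000 → 1056 Pa
0.1857 psi × 6894.76 → 1280.36 Pa
Total: 712.473 + 1056 + 1280.36 = 3048.83 Pa
In bar: 3048.83 / 100000 = 0.0304883 bar

0.03049 bar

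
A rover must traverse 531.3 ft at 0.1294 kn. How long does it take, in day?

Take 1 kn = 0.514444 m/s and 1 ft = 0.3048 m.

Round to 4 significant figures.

0.02816 day

531.3 ft × 0.3048 → 161.94 m
0.1294 kn × 0.514444 → 0.0665691 m/s
t = d / v = 161.94 m / 0.0665691 m/s = 2432.66 s
2432.66 s ÷ (86400 s/day) = 0.0281558 day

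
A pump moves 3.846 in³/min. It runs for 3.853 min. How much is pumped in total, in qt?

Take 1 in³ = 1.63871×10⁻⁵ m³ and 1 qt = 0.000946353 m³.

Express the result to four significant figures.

3.846 in³/min → 1.05041×10⁻⁶ m³/s
3.853 min → 231.18 s
V = Q × t = 1.05041×10⁻⁶ × 231.18 = 2.42834×10⁻⁴ m³
In qt: 2.42834×10⁻⁴ / 0.000946353 = 0.2566 qt

0.2566 qt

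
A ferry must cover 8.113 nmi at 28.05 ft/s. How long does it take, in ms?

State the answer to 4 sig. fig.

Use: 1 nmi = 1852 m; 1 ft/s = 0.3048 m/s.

1.757×10⁶ ms

8.113 nmi × 1852 = 15025.3 m
28.05 ft/s × 0.3048 = 8.54964 m/s
t = d / v = 15025.3 m / 8.54964 m/s = 1757.42 s
1757.42 s ÷ (0.001 s/ms) = 1.75742×10⁶ ms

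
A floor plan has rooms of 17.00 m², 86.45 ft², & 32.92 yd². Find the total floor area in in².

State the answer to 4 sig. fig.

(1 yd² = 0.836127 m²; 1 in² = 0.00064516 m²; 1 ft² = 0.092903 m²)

8.146×10⁴ in²

17.00 m² (already m²)
86.45 ft² × 0.092903 = 8.03146 m²
32.92 yd² × 0.836127 = 27.5253 m²
Combined: 17 + 8.03146 + 27.5253 = 52.5568 m²
In in²: 52.5568 / 0.00064516 = 81463.2 in²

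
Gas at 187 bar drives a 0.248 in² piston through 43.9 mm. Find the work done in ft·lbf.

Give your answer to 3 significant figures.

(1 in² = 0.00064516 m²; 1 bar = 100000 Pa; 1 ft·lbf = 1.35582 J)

96.9 ft·lbf

187 bar → 1.87×10⁷ Pa
0.248 in² → 1.6×10⁻⁴ m²
F = P × A = 1.87×10⁷ × 1.6×10⁻⁴ = 2992 N
43.9 mm → 0.0439 m
W = F × d = 2992 × 0.0439 = 131.349 J
In ft·lbf: 131.349 / 1.35582 = 96.8779 ft·lbf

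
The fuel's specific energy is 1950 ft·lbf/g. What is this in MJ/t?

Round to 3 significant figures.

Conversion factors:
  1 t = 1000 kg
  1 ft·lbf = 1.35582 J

2640 MJ/t

1950 ft·lbf/g × 1.35582 J/ft·lbf ÷ 0.001 kg/g = 2.64385×10⁶ J/kg
2.64385×10⁶ J/kg ÷ 1000000 J/MJ × 1000 kg/t = 2643.85 MJ/t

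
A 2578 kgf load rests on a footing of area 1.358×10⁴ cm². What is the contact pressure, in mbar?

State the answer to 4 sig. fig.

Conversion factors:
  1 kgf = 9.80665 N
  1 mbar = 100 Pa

2578 kgf × 9.80665 = 25281.5 N
1.358×10⁴ cm² × 0.0001 = 1.358 m²
P = F / A = 25281.5 N / 1.358 m² = 18616.7 Pa
18616.7 Pa ÷ (100 Pa/mbar) = 186.167 mbar

186.2 mbar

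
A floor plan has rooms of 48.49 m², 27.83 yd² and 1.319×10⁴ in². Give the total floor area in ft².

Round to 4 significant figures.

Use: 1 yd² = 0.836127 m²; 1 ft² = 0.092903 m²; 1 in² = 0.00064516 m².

864.0 ft²

48.49 m² (already m²)
27.83 yd² × 0.836127 = 23.2694 m²
1.319×10⁴ in² × 0.00064516 = 8.50966 m²
Combined: 48.49 + 23.2694 + 8.50966 = 80.2691 m²
In ft²: 80.2691 / 0.092903 = 864.01 ft²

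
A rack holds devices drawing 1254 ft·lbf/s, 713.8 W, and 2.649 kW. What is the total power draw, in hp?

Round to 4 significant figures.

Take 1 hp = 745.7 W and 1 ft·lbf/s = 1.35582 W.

6.790 hp

1254 ft·lbf/s × 1.35582 = 1700.2 W
713.8 W (already W)
2.649 kW × 1000 = 2649 W
Combined: 1700.2 + 713.8 + 2649 = 5063 W
In hp: 5063 / 745.7 = 6.78959 hp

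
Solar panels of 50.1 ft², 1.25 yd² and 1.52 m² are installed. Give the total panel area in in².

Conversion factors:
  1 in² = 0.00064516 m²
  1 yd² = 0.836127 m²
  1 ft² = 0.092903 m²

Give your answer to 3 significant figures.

1.12×10⁴ in²

50.1 ft² × 0.092903 = 4.65444 m²
1.25 yd² × 0.836127 = 1.04516 m²
1.52 m² (already m²)
Combined: 4.65444 + 1.04516 + 1.52 = 7.2196 m²
In in²: 7.2196 / 0.00064516 = 11190.4 in²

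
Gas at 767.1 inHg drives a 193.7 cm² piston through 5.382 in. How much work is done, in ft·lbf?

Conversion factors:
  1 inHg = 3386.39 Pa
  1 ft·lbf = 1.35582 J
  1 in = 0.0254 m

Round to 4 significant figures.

767.1 inHg → 2.5977×10⁶ Pa
193.7 cm² → 0.01937 m²
F = P × A = 2.5977×10⁶ × 0.01937 = 50317.4 N
5.382 in → 0.136703 m
W = F × d = 50317.4 × 0.136703 = 6878.54 J
In ft·lbf: 6878.54 / 1.35582 = 5073.34 ft·lbf

5073 ft·lbf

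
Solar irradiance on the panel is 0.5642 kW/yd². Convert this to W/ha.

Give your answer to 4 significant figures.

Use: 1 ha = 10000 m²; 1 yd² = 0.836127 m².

6.748×10⁶ W/ha

0.5642 kW/yd² × 1000 W/kW ÷ 0.836127 m²/yd² = 674.778 W/m²
674.778 W/m² × 10000 m²/ha = 6.74778×10⁶ W/ha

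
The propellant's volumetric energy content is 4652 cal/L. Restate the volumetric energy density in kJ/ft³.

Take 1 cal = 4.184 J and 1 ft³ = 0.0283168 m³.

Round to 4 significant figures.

551.2 kJ/ft³

4652 cal/L × 4.184 J/cal ÷ 0.001 m³/L = 1.9464×10⁷ J/m³
1.9464×10⁷ J/m³ ÷ 1000 J/kJ × 0.0283168 m³/ft³ = 551.158 kJ/ft³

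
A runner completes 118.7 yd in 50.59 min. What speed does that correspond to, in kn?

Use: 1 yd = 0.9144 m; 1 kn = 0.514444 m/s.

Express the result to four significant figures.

118.7 yd × 0.9144 → 108.539 m
50.59 min × 60 → 3035.4 s
v = d / t = 108.539 m / 3035.4 s = 0.0357577 m/s
0.0357577 m/s ÷ (0.514444 m/s/kn) = 0.0695075 kn

0.06951 kn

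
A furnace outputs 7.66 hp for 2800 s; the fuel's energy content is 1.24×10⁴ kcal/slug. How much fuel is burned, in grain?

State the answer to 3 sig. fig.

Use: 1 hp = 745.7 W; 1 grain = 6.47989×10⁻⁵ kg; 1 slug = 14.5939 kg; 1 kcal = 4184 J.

6.94×10⁴ grain

7.66 hp → 5712.06 W
E = P × t = 5712.06 × 2800 = 1.59938×10⁷ J
1.24×10⁴ kcal/slug → 3.55502×10⁶ J/kg
m = E / e_s = 1.59938×10⁷ / 3.55502×10⁶ = 4.49893 kg
In grain: 4.49893 / 6.47989×10⁻⁵ = 69429.1 grain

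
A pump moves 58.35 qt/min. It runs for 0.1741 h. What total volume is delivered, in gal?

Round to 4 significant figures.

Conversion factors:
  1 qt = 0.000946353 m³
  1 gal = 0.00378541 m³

58.35 qt/min → 9.20328×10⁻⁴ m³/s
0.1741 h → 626.76 s
V = Q × t = 9.20328×10⁻⁴ × 626.76 = 0.576825 m³
In gal: 0.576825 / 0.00378541 = 152.381 gal

152.4 gal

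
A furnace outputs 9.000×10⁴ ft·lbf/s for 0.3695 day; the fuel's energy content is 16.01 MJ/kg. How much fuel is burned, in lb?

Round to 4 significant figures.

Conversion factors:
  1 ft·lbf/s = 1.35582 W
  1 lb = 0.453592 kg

536.4 lb

9.000×10⁴ ft·lbf/s → 122024 W
0.3695 day → 31924.8 s
E = P × t = 122024 × 31924.8 = 3.89559×10⁹ J
16.01 MJ/kg → 1.601×10⁷ J/kg
m = E / e_s = 3.89559×10⁹ / 1.601×10⁷ = 243.322 kg
In lb: 243.322 / 0.453592 = 536.434 lb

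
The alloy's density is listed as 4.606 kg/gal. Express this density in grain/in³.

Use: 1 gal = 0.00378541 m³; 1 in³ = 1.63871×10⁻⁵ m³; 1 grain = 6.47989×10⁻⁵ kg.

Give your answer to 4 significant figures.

4.606 kg/gal ÷ 0.00378541 m³/gal = 1216.78 kg/m³
1216.78 kg/m³ ÷ 6.47989×10⁻⁵ kg/grain × 1.63871×10⁻⁵ m³/in³ = 307.713 grain/in³

307.7 grain/in³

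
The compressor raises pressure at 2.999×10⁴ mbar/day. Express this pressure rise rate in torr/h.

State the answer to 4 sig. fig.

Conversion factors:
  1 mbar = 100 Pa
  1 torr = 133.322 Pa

2.999×10⁴ mbar/day × 100 Pa/mbar ÷ 86400 s/day = 34.7106 Pa/s
34.7106 Pa/s ÷ 133.322 Pa/torr × 3600 s/h = 937.266 torr/h

937.3 torr/h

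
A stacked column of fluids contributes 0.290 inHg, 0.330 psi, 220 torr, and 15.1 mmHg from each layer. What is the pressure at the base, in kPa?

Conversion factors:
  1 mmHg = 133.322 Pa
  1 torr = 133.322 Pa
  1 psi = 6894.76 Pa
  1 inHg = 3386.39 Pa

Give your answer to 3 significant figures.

0.290 inHg × 3386.39 = 982.053 Pa
0.330 psi × 6894.76 = 2275.27 Pa
220 torr × 133.322 = 29330.8 Pa
15.1 mmHg × 133.322 = 2013.16 Pa
Total: 982.053 + 2275.27 + 29330.8 + 2013.16 = 34601.3 Pa
In kPa: 34601.3 / 1000 = 34.6013 kPa

34.6 kPa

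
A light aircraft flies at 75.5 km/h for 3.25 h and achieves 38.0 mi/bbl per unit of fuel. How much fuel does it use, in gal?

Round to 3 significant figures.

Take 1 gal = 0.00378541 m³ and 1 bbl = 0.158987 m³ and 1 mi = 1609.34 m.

169 gal

75.5 km/h → 20.9722 m/s
3.25 h → 11700 s
d = v × t = 20.9722 × 11700 = 245375 m
38.0 mi/bbl → 384654 m/m³
V = d / (distance per unit fuel) = 245375 / 384654 = 0.637911 m³
In gal: 0.637911 / 0.00378541 = 168.518 gal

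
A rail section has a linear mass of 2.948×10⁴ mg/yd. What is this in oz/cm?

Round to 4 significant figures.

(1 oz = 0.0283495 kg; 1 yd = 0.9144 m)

0.01137 oz/cm

2.948×10⁴ mg/yd × 10⁻⁶ kg/mg ÷ 0.9144 m/yd = 0.0322397 kg/m
0.0322397 kg/m ÷ 0.0283495 kg/oz × 0.01 m/cm = 0.0113722 oz/cm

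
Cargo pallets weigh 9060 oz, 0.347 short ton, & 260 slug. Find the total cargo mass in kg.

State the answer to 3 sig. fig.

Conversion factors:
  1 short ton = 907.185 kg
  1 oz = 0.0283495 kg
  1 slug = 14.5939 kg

9060 oz × 0.0283495 = 256.846 kg
0.347 short ton × 907.185 = 314.793 kg
260 slug × 14.5939 = 3794.41 kg
Total: 256.846 + 314.793 + 3794.41 = 4366.05 kg

4370 kg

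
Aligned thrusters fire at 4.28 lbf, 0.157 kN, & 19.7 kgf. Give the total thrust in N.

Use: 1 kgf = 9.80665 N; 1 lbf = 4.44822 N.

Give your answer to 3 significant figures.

369 N

4.28 lbf × 4.44822 = 19.0384 N
0.157 kN × 1000 = 157 N
19.7 kgf × 9.80665 = 193.191 N
Sum: 19.0384 + 157 + 193.191 = 369.229 N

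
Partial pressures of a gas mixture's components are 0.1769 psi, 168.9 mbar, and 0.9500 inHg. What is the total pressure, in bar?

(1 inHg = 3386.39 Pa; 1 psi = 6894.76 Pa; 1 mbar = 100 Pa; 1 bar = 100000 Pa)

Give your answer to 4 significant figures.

0.1769 psi × 6894.76 → 1219.68 Pa
168.9 mbar × 100 → 16890 Pa
0.9500 inHg × 3386.39 → 3217.07 Pa
Combined: 1219.68 + 16890 + 3217.07 = 21326.8 Pa
In bar: 21326.8 / 100000 = 0.213268 bar

0.2133 bar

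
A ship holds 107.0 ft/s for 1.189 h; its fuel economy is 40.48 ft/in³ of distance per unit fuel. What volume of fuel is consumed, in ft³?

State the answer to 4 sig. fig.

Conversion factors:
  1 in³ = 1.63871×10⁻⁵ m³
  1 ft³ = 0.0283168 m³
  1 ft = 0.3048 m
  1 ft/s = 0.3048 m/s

6.548 ft³

107.0 ft/s → 32.6136 m/s
1.189 h → 4280.4 s
d = v × t = 32.6136 × 4280.4 = 139599 m
40.48 ft/in³ → 752928 m/m³
V = d / (distance per unit fuel) = 139599 / 752928 = 0.185408 m³
In ft³: 0.185408 / 0.0283168 = 6.54763 ft³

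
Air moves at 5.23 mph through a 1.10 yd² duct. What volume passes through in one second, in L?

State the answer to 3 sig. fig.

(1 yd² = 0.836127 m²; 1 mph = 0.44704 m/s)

2150 L

5.23 mph × 0.44704 → 2.33802 m/s
1.10 yd² × 0.836127 → 0.91974 m²
V = v × A × t = 2.33802 m/s × 0.91974 m² × 1 s = 2.15037 m³
2.15037 m³ ÷ (0.001 m³/L) = 2150.37 L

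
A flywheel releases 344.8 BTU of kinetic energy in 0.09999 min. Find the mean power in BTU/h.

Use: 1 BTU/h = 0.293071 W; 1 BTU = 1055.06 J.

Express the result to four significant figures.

344.8 BTU × 1055.06 → 363785 J
0.09999 min × 60 → 5.9994 s
P = E / t = 363785 J / 5.9994 s = 60636.9 W
60636.9 W ÷ (0.293071 W/BTU/h) = 206902 BTU/h

2.069×10⁵ BTU/h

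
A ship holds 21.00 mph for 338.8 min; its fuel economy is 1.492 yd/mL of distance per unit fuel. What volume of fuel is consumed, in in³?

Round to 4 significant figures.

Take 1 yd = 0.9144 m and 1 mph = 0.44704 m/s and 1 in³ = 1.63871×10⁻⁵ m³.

8536 in³

21.00 mph → 9.38784 m/s
338.8 min → 20328 s
d = v × t = 9.38784 × 20328 = 190836 m
1.492 yd/mL → 1.36428×10⁶ m/m³
V = d / (distance per unit fuel) = 190836 / 1.36428×10⁶ = 0.13988 m³
In in³: 0.13988 / 1.63871×10⁻⁵ = 8535.98 in³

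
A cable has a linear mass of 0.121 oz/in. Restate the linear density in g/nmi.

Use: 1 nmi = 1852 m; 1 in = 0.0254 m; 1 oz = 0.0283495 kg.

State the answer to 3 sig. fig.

0.121 oz/in × 0.0283495 kg/oz ÷ 0.0254 m/in = 0.135051 kg/m
0.135051 kg/m ÷ 0.001 kg/g × 1852 m/nmi = 250114 g/nmi

2.50×10⁵ g/nmi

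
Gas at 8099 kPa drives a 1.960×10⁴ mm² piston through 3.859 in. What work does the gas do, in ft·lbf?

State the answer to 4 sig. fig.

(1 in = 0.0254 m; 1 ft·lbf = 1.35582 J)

1.148×10⁴ ft·lbf

8099 kPa → 8.099×10⁶ Pa
1.960×10⁴ mm² → 0.0196 m²
F = P × A = 8.099×10⁶ × 0.0196 = 158740 N
3.859 in → 0.0980186 m
W = F × d = 158740 × 0.0980186 = 15559.5 J
In ft·lbf: 15559.5 / 1.35582 = 11476.1 ft·lbf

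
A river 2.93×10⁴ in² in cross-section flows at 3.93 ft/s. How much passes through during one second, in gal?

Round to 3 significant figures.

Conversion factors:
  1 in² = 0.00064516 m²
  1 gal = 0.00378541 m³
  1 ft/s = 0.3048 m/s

3.93 ft/s × 0.3048 = 1.19786 m/s
2.93×10⁴ in² × 0.00064516 = 18.9032 m²
V = v × A × t = 1.19786 m/s × 18.9032 m² × 1 s = 22.6434 m³
22.6434 m³ ÷ (0.00378541 m³/gal) = 5981.76 gal

5980 gal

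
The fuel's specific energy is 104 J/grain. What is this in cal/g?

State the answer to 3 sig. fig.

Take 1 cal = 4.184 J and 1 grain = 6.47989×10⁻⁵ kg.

104 J/grain ÷ 6.47989×10⁻⁵ kg/grain = 1.60497×10⁶ J/kg
1.60497×10⁶ J/kg ÷ 4.184 J/cal × 0.001 kg/g = 383.597 cal/g

384 cal/g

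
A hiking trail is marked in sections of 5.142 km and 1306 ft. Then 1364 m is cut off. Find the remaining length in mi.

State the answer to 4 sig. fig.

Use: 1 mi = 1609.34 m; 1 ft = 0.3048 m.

5.142 km × 1000 = 5142 m
1306 ft × 0.3048 = 398.069 m
1364 m (already m)
Net: 5142 + 398.069 − 1364 = 4176.07 m
In mi: 4176.07 / 1609.34 = 2.5949 mi

2.595 mi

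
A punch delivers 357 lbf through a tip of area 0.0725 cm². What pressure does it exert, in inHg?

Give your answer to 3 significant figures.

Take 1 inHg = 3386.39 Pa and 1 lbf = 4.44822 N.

6.47×10⁴ inHg

357 lbf × 4.44822 = 1588.01 N
0.0725 cm² × 0.0001 = 7.25×10⁻⁶ m²
P = F / A = 1588.01 N / 7.25×10⁻⁶ m² = 2.19036×10⁸ Pa
2.19036×10⁸ Pa ÷ (3386.39 Pa/inHg) = 64681.3 inHg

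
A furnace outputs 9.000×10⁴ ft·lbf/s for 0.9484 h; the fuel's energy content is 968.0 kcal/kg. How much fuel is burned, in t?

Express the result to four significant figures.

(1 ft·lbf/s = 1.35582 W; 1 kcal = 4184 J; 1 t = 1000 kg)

9.000×10⁴ ft·lbf/s → 122024 W
0.9484 h → 3414.24 s
E = P × t = 122024 × 3414.24 = 4.16619×10⁸ J
968.0 kcal/kg → 4.05011×10⁶ J/kg
m = E / e_s = 4.16619×10⁸ / 4.05011×10⁶ = 102.866 kg
In t: 102.866 / 1000 = 0.102866 t

0.1029 t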